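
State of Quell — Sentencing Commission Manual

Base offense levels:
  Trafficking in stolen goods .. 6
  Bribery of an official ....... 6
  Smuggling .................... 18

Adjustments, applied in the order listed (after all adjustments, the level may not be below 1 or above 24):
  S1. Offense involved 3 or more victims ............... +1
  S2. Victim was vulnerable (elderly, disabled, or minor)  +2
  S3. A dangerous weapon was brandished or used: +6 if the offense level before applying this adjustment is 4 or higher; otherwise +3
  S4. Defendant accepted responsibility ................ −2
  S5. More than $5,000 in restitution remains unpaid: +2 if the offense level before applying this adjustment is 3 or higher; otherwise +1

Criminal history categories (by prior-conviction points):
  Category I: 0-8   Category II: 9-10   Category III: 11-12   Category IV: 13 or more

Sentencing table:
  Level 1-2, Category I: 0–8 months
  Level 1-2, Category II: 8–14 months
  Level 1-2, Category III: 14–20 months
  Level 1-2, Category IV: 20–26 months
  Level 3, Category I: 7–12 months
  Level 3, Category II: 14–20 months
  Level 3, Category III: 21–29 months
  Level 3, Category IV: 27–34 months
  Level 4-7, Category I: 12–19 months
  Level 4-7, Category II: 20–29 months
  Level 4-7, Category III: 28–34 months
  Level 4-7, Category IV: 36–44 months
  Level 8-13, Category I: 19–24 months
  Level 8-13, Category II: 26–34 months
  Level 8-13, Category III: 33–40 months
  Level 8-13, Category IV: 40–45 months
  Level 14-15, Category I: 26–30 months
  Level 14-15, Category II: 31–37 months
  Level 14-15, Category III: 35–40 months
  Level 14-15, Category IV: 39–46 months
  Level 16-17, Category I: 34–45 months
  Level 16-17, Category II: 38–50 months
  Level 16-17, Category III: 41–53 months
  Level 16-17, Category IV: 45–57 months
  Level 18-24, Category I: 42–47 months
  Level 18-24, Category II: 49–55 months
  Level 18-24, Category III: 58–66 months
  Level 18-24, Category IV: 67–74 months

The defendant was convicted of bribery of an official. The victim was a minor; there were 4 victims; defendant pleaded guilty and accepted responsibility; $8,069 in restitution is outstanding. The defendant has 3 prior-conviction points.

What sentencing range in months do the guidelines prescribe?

19-24 months

Base offense level for bribery of an official: 6.
S1 applies: 6 + 1 = 7.
S2 applies: 7 + 2 = 9.
S3 does not apply.
S4 applies: 9 − 2 = 7.
S5 applies (level before this adjustment is 7 ≥ 3, so +2): 7 + 2 = 9.
Final offense level: 9.
Criminal history: 3 prior points → Category I (0-8).
Level 9 falls in the 8-13 band.
Grid: Level 8-13 × Category I = 19-24 months.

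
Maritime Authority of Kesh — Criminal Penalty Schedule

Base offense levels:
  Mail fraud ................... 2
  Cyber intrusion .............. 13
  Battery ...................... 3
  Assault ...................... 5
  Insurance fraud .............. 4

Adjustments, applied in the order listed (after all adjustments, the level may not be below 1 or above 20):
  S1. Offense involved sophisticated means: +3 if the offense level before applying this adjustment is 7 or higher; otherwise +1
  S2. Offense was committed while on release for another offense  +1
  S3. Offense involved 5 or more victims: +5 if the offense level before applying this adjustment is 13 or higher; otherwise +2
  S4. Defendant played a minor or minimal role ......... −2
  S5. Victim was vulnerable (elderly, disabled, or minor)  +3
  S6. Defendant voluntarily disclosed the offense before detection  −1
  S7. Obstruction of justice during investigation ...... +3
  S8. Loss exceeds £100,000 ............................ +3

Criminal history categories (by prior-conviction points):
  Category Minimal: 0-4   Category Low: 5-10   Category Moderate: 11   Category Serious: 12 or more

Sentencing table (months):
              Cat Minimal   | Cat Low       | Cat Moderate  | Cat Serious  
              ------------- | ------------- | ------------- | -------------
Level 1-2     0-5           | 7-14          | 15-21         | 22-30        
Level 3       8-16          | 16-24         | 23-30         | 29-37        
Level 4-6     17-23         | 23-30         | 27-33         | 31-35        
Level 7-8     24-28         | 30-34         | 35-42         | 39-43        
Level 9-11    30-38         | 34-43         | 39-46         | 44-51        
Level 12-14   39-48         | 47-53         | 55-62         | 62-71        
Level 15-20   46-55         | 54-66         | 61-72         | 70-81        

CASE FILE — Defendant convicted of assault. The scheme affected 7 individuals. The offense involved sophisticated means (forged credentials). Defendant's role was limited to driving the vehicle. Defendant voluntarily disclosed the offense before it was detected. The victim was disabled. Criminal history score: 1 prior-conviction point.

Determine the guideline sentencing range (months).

24-28 months

Base offense level for assault: 5.
S1 applies (level before this adjustment is 5 < 7, so +1): 5 + 1 = 6.
S2 does not apply.
S3 applies (level before this adjustment is 6 < 13, so +2): 6 + 2 = 8.
S4 applies: 8 − 2 = 6.
S5 applies: 6 + 3 = 9.
S6 applies: 9 − 1 = 8.
Final offense level: 8.
Criminal history: 1 prior point → Category Minimal (0-4).
Level 8 falls in the 7-8 band.
Grid: Level 7-8 × Category Minimal = 24-28 months.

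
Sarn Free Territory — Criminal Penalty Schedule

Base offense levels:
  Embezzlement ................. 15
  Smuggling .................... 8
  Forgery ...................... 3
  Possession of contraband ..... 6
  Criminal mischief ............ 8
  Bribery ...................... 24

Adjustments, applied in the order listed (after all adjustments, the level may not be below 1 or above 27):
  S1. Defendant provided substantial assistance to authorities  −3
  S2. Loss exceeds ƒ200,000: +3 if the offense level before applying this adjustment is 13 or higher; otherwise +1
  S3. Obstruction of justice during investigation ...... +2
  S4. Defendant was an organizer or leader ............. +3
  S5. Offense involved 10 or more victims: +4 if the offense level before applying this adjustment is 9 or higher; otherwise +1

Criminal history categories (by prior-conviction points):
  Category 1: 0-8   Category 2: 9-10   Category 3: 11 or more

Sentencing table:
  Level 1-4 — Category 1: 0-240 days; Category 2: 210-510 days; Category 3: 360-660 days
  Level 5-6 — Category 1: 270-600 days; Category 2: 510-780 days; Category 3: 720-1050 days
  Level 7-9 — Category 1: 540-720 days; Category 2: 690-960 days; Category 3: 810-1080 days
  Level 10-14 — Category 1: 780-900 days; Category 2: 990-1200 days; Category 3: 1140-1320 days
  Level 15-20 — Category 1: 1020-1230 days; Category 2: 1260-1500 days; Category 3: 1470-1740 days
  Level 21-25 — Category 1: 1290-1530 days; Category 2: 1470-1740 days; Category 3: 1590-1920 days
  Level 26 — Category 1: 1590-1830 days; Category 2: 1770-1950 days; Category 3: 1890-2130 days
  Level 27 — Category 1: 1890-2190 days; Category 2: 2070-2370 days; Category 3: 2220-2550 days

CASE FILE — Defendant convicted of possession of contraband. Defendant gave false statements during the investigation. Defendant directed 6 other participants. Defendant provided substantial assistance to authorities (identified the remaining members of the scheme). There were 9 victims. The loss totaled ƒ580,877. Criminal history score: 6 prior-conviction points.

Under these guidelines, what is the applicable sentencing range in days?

540-720 days

Base offense level for possession of contraband: 6.
S1 applies: 6 − 3 = 3.
S2 applies (level before this adjustment is 3 < 13, so +1): 3 + 1 = 4.
S3 applies: 4 + 2 = 6.
S4 applies: 6 + 3 = 9.
S5 does not apply.
Final offense level: 9.
Criminal history: 6 prior points → Category 1 (0-8).
Level 9 falls in the 7-9 band.
Grid: Level 7-9 × Category 1 = 540-720 days.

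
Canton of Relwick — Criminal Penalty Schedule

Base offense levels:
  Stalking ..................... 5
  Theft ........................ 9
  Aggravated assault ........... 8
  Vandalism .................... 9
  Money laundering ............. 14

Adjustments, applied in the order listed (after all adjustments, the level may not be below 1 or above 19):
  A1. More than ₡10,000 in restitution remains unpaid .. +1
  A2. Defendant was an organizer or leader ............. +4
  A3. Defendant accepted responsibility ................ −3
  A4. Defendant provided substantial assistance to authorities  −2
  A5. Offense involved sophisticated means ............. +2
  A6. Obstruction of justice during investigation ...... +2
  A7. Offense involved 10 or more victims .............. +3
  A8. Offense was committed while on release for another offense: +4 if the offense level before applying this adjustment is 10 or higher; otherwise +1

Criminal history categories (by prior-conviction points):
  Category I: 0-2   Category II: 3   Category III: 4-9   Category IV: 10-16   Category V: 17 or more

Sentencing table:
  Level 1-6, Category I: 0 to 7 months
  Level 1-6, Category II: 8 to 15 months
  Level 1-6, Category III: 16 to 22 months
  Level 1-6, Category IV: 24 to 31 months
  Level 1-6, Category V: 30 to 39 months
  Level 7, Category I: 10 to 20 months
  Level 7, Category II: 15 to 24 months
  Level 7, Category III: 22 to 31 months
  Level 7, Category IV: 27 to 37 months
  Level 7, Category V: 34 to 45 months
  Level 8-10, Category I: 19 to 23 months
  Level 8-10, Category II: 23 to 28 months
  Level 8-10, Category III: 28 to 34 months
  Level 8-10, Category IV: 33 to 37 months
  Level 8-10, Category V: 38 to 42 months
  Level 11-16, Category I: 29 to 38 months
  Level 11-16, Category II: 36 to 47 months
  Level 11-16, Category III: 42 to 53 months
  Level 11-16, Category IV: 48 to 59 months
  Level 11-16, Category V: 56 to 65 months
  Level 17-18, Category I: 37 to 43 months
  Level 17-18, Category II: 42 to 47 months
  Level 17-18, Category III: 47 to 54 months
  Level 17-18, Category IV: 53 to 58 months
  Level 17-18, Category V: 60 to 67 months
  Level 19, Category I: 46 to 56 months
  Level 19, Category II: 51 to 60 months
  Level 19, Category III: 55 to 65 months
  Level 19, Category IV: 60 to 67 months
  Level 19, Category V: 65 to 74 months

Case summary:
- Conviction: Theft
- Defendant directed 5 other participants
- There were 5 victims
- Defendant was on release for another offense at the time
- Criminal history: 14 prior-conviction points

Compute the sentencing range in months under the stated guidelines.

Base offense level for theft: 9.
A2 applies: 9 + 4 = 13.
A4 does not apply.
A5 does not apply.
A7 does not apply.
A8 applies (level before this adjustment is 13 ≥ 10, so +4): 13 + 4 = 17.
Final offense level: 17.
Criminal history: 14 prior points → Category IV (10-16).
Level 17 falls in the 17-18 band.
Grid: Level 17-18 × Category IV = 53-58 months.

53-58 months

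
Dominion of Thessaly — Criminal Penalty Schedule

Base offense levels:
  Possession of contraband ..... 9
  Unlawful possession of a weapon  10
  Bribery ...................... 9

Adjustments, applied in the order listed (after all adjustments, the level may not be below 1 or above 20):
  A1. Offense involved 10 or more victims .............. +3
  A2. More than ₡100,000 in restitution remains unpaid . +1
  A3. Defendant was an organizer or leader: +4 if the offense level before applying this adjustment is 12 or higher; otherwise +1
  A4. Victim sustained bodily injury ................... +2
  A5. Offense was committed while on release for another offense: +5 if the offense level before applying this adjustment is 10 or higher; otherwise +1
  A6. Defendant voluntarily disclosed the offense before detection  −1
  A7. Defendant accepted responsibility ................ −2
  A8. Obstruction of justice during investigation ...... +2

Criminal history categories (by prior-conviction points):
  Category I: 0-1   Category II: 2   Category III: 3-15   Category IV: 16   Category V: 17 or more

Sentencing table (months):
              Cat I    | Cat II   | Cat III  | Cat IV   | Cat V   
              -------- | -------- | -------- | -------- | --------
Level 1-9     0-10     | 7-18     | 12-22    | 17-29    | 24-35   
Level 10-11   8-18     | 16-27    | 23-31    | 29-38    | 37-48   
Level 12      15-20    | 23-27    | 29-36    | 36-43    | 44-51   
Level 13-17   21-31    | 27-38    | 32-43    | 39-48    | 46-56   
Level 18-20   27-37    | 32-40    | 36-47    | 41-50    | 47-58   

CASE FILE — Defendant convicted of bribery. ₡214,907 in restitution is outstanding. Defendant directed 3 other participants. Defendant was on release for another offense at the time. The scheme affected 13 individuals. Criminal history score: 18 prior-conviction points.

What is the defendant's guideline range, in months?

47-58 months

Base offense level for bribery: 9.
A1 applies: 9 + 3 = 12.
A2 applies: 12 + 1 = 13.
A3 applies (level before this adjustment is 13 ≥ 12, so +4): 13 + 4 = 17.
A4 does not apply.
A5 applies (level before this adjustment is 17 ≥ 10, so +5): 17 + 5 = 22.
A7 does not apply.
Level 22 exceeds the maximum of 20; capped at 20.
Final offense level: 20.
Criminal history: 18 prior points → Category V (17+).
Level 20 falls in the 18-20 band.
Grid: Level 18-20 × Category V = 47-58 months.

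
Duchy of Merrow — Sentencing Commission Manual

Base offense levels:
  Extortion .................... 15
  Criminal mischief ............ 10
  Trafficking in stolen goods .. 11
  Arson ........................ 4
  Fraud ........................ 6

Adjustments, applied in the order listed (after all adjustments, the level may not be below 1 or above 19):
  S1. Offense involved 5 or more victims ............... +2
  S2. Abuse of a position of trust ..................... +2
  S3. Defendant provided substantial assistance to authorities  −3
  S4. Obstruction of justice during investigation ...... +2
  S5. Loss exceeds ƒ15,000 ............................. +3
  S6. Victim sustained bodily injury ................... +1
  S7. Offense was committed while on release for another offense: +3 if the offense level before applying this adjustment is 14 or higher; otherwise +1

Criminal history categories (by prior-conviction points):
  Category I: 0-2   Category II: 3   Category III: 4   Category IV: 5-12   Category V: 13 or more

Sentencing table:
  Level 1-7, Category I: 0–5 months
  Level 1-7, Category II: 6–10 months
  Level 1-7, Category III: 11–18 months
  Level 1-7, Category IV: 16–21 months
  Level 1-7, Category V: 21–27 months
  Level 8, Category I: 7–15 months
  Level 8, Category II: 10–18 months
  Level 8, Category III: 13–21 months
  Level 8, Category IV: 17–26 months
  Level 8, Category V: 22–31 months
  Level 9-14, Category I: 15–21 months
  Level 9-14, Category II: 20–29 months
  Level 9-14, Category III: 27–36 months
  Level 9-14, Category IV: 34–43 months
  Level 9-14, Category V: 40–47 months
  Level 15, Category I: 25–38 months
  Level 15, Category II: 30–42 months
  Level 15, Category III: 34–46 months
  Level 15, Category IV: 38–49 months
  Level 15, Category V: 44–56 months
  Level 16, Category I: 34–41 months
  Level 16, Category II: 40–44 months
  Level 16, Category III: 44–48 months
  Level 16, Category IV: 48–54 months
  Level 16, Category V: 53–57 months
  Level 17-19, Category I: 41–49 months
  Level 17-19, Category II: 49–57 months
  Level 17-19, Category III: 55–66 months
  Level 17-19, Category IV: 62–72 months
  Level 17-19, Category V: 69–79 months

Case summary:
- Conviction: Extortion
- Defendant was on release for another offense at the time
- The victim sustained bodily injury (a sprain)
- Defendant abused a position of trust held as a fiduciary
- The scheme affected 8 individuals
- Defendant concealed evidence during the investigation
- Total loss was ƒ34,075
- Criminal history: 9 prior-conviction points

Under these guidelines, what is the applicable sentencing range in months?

62-72 months

Base offense level for extortion: 15.
S1 applies: 15 + 2 = 17.
S2 applies: 17 + 2 = 19.
S3 does not apply.
S4 applies: 19 + 2 = 21.
S5 applies: 21 + 3 = 24.
S6 applies: 24 + 1 = 25.
S7 applies (level before this adjustment is 25 ≥ 14, so +3): 25 + 3 = 28.
Level 28 exceeds the maximum of 19; capped at 19.
Final offense level: 19.
Criminal history: 9 prior points → Category IV (5-12).
Level 19 falls in the 17-19 band.
Grid: Level 17-19 × Category IV = 62-72 months.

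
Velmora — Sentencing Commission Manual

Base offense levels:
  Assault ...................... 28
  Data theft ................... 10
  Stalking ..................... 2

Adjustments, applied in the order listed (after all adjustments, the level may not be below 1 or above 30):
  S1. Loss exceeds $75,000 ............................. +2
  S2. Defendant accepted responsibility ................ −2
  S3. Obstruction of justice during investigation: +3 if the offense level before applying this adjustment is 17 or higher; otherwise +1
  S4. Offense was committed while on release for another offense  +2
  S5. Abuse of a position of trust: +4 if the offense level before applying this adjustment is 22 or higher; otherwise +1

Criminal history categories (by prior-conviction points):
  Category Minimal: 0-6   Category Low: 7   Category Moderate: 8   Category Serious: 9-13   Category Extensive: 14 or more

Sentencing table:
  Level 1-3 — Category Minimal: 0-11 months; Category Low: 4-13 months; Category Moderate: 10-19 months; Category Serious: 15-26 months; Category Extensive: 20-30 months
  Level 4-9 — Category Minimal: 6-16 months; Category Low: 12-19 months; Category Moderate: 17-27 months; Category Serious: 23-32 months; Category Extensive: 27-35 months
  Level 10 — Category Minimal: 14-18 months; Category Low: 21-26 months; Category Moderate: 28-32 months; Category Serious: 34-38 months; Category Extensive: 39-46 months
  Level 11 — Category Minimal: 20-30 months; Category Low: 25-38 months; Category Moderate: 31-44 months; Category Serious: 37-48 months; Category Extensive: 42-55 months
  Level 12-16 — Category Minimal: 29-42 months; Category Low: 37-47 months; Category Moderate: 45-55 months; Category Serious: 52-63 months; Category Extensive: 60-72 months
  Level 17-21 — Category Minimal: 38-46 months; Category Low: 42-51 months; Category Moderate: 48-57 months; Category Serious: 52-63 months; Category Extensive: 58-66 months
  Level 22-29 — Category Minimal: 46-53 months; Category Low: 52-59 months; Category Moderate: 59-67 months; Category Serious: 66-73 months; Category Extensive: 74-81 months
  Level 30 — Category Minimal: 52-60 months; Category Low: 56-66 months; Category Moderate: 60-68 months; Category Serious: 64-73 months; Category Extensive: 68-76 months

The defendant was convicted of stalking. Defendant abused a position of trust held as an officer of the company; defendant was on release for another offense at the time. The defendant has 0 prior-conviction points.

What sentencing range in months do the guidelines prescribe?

Base offense level for stalking: 2.
S3 does not apply.
S4 applies: 2 + 2 = 4.
S5 applies (level before this adjustment is 4 < 22, so +1): 4 + 1 = 5.
Final offense level: 5.
Criminal history: 0 prior points → Category Minimal (0-6).
Level 5 falls in the 4-9 band.
Grid: Level 4-9 × Category Minimal = 6-16 months.

6-16 months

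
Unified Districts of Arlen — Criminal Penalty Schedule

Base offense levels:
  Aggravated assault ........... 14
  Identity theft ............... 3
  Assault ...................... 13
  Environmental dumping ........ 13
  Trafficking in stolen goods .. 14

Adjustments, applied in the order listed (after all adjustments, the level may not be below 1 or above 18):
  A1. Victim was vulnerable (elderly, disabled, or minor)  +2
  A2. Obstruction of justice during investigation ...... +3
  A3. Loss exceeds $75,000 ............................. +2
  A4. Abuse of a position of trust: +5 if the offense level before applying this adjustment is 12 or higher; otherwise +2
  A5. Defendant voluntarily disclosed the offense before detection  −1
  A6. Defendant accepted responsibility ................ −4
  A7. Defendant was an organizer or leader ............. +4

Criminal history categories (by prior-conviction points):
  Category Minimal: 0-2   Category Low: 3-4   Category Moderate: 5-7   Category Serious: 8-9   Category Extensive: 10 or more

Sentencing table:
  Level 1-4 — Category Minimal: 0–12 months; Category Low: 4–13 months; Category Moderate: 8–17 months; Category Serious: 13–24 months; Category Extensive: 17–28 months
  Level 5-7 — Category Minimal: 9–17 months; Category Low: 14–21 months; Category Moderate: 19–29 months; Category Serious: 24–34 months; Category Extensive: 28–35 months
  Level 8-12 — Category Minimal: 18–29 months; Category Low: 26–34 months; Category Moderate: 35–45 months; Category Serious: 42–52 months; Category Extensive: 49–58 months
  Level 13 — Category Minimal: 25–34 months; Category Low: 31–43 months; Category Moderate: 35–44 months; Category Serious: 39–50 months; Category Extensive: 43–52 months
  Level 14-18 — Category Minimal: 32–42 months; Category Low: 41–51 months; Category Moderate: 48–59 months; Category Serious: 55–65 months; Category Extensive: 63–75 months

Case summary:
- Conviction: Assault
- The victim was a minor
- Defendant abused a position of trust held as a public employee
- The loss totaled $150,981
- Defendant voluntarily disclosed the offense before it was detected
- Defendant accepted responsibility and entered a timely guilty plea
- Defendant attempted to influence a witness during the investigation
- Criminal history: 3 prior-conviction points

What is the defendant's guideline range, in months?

Base offense level for assault: 13.
A1 applies: 13 + 2 = 15.
A2 applies: 15 + 3 = 18.
A3 applies: 18 + 2 = 20.
A4 applies (level before this adjustment is 20 ≥ 12, so +5): 20 + 5 = 25.
A5 applies: 25 − 1 = 24.
A6 applies: 24 − 4 = 20.
Level 20 exceeds the maximum of 18; capped at 18.
Final offense level: 18.
Criminal history: 3 prior points → Category Low (3-4).
Level 18 falls in the 14-18 band.
Grid: Level 14-18 × Category Low = 41-51 months.

41-51 months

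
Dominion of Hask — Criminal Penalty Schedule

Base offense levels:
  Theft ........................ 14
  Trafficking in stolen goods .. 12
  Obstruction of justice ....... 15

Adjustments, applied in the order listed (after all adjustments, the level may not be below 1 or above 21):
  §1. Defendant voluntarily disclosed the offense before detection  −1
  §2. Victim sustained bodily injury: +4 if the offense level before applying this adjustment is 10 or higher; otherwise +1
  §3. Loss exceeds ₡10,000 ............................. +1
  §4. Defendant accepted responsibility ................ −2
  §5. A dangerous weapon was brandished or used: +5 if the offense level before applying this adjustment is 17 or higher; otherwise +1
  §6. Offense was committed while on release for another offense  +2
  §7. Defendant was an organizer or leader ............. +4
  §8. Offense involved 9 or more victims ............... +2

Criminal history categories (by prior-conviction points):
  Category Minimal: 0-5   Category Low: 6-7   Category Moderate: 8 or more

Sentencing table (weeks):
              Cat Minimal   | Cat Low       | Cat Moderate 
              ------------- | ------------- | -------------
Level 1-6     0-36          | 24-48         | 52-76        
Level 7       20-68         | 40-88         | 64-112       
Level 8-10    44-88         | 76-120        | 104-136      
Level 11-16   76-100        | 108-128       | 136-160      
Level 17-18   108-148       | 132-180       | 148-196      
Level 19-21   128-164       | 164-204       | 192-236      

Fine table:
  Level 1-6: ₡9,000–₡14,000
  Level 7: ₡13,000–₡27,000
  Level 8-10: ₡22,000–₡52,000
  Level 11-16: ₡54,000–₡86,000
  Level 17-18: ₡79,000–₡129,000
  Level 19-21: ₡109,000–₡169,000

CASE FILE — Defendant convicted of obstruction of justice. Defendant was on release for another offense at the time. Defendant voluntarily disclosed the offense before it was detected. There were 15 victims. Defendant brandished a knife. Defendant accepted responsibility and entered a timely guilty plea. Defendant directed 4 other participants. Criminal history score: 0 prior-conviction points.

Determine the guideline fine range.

₡109,000–₡169,000

Base offense level for obstruction of justice: 15.
§1 applies: 15 − 1 = 14.
§2 does not apply.
§4 applies: 14 − 2 = 12.
§5 applies (level before this adjustment is 12 < 17, so +1): 12 + 1 = 13.
§6 applies: 13 + 2 = 15.
§7 applies: 15 + 4 = 19.
§8 applies: 19 + 2 = 21.
Final offense level: 21.
Level 21 falls in the 19-21 band.
Fine table: Level 19-21 → ₡109,000–₡169,000.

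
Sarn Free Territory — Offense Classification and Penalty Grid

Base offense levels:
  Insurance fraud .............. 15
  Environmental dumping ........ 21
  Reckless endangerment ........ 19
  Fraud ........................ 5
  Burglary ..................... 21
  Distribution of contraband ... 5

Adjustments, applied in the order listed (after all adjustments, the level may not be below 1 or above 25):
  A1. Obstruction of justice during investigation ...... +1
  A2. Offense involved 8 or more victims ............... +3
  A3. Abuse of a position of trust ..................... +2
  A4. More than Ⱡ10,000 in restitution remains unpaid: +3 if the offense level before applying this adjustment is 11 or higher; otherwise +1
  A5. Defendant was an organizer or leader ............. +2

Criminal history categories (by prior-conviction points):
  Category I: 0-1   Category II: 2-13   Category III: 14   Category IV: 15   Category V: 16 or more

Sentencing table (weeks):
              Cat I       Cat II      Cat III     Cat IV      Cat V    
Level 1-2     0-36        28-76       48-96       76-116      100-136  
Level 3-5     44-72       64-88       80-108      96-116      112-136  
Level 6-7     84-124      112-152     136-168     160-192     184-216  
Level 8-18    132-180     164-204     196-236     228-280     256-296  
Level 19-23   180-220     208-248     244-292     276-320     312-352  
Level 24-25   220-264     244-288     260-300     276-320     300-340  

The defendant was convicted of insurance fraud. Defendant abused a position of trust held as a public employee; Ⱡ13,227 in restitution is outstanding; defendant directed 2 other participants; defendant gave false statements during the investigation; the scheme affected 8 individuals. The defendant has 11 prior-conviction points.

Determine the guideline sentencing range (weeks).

Base offense level for insurance fraud: 15.
A1 applies: 15 + 1 = 16.
A2 applies: 16 + 3 = 19.
A3 applies: 19 + 2 = 21.
A4 applies (level before this adjustment is 21 ≥ 11, so +3): 21 + 3 = 24.
A5 applies: 24 + 2 = 26.
Level 26 exceeds the maximum of 25; capped at 25.
Final offense level: 25.
Criminal history: 11 prior points → Category II (2-13).
Level 25 falls in the 24-25 band.
Grid: Level 24-25 × Category II = 244-288 weeks.

244-288 weeks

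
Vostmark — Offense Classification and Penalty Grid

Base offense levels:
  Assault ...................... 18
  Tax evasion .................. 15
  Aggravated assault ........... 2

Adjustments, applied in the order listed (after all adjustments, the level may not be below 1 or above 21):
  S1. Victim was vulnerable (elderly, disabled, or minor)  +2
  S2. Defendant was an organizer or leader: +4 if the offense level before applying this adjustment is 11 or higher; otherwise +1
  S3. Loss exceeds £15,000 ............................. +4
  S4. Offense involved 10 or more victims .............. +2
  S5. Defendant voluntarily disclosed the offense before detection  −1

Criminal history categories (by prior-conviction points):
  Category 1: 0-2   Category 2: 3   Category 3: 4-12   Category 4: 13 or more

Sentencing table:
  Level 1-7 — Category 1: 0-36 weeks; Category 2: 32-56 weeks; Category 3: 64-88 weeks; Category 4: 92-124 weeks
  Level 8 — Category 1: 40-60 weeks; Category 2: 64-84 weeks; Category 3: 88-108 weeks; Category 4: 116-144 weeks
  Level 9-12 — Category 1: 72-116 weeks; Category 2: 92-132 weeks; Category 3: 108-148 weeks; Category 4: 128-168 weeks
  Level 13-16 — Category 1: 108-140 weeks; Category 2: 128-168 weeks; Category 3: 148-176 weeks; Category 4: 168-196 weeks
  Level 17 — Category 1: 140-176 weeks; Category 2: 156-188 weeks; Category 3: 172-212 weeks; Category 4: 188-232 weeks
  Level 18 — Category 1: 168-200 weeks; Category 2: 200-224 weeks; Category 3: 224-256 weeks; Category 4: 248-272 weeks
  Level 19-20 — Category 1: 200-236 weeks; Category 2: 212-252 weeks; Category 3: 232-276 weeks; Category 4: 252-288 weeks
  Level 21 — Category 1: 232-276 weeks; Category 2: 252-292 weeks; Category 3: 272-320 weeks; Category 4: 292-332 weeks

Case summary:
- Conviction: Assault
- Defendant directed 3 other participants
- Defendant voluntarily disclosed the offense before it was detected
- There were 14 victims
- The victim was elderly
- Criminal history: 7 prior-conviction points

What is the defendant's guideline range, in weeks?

272-320 weeks

Base offense level for assault: 18.
S1 applies: 18 + 2 = 20.
S2 applies (level before this adjustment is 20 ≥ 11, so +4): 20 + 4 = 24.
S3 does not apply.
S4 applies: 24 + 2 = 26.
S5 applies: 26 − 1 = 25.
Level 25 exceeds the maximum of 21; capped at 21.
Final offense level: 21.
Criminal history: 7 prior points → Category 3 (4-12).
Level 21 falls in the 21 band.
Grid: Level 21 × Category 3 = 272-320 weeks.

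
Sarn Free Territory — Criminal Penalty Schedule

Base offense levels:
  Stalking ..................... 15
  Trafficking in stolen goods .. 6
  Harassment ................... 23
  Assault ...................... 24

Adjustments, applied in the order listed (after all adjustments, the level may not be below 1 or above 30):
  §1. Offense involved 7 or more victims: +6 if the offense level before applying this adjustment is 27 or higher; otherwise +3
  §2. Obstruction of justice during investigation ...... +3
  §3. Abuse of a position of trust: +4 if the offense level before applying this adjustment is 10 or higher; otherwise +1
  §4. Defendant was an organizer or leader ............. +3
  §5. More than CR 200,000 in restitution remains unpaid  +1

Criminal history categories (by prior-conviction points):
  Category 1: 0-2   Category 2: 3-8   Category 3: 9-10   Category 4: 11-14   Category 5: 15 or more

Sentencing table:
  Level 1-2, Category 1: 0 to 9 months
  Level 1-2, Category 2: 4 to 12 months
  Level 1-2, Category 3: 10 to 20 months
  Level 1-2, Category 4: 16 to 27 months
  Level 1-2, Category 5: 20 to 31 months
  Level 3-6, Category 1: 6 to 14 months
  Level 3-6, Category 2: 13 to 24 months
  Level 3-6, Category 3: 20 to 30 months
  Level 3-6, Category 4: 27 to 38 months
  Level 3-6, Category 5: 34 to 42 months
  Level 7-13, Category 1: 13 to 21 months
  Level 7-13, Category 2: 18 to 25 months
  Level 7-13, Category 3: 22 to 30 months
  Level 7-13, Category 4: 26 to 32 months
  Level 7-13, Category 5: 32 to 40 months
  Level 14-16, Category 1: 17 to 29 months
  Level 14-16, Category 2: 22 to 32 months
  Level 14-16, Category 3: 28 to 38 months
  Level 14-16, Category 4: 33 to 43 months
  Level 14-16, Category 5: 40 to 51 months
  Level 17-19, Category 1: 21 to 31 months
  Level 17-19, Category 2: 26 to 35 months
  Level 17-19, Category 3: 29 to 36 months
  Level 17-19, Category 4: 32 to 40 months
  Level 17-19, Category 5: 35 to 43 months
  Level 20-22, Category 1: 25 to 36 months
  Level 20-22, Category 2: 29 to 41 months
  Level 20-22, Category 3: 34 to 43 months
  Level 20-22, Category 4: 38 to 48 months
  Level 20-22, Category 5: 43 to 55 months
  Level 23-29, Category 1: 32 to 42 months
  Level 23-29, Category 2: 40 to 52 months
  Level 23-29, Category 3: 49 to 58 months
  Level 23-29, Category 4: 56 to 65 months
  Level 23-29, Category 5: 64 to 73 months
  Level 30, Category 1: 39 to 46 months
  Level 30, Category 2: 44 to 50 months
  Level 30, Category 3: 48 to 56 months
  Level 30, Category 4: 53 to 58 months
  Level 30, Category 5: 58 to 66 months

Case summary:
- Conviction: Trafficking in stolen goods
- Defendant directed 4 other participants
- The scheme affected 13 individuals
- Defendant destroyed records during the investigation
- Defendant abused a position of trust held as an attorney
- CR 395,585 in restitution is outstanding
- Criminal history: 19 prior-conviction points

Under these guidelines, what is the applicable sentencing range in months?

Base offense level for trafficking in stolen goods: 6.
§1 applies (level before this adjustment is 6 < 27, so +3): 6 + 3 = 9.
§2 applies: 9 + 3 = 12.
§3 applies (level before this adjustment is 12 ≥ 10, so +4): 12 + 4 = 16.
§4 applies: 16 + 3 = 19.
§5 applies: 19 + 1 = 20.
Final offense level: 20.
Criminal history: 19 prior points → Category 5 (15+).
Level 20 falls in the 20-22 band.
Grid: Level 20-22 × Category 5 = 43-55 months.

43-55 months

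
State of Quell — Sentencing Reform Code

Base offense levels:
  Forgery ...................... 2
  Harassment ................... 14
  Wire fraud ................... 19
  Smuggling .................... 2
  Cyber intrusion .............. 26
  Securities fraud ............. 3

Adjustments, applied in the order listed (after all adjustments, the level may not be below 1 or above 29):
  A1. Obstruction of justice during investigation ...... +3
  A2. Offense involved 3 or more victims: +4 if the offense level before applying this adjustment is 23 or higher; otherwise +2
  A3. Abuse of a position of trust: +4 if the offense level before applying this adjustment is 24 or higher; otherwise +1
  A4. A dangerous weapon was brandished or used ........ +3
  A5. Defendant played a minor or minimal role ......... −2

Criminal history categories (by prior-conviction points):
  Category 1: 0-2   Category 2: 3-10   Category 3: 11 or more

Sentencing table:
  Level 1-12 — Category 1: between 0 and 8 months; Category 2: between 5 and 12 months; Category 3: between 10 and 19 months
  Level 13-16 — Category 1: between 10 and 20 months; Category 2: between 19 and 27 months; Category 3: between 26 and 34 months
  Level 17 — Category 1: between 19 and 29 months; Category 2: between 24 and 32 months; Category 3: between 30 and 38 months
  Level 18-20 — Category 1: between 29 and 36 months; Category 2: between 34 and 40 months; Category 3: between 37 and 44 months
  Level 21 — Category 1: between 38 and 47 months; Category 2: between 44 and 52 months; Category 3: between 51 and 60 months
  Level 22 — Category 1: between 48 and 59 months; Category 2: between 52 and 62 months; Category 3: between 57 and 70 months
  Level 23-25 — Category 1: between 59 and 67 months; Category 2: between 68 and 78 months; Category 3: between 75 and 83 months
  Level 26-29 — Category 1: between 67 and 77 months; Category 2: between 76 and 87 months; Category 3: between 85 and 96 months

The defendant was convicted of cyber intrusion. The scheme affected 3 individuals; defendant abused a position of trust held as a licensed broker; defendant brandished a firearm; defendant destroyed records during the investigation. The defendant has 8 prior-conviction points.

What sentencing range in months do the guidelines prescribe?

Base offense level for cyber intrusion: 26.
A1 applies: 26 + 3 = 29.
A2 applies (level before this adjustment is 29 ≥ 23, so +4): 29 + 4 = 33.
A3 applies (level before this adjustment is 33 ≥ 24, so +4): 33 + 4 = 37.
A4 applies: 37 + 3 = 40.
Level 40 exceeds the maximum of 29; capped at 29.
Final offense level: 29.
Criminal history: 8 prior points → Category 2 (3-10).
Level 29 falls in the 26-29 band.
Grid: Level 26-29 × Category 2 = 76-87 months.

76-87 months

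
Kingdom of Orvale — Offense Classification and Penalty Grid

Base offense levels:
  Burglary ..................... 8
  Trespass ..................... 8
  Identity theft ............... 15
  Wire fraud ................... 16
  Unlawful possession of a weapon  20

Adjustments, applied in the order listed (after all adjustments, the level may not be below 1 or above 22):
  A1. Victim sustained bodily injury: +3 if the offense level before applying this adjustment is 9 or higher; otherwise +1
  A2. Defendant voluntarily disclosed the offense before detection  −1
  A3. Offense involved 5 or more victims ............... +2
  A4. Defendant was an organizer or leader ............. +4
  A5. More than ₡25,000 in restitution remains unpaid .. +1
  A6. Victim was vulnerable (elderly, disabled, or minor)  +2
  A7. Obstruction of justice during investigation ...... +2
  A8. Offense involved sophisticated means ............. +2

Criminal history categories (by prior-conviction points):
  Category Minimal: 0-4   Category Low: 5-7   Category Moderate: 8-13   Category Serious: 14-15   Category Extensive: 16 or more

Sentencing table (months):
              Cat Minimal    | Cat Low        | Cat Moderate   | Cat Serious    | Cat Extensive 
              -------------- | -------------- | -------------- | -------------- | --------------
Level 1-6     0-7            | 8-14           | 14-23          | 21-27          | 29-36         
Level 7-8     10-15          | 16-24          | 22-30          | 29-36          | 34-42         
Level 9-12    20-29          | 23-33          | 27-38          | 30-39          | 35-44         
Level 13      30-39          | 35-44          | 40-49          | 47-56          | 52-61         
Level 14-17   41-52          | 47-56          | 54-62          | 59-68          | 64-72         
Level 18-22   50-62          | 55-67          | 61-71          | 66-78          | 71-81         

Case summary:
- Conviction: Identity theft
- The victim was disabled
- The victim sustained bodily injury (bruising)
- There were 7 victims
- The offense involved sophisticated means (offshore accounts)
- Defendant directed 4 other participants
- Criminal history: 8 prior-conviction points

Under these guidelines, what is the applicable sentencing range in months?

61-71 months

Base offense level for identity theft: 15.
A1 applies (level before this adjustment is 15 ≥ 9, so +3): 15 + 3 = 18.
A2 does not apply.
A3 applies: 18 + 2 = 20.
A4 applies: 20 + 4 = 24.
A6 applies: 24 + 2 = 26.
A8 applies: 26 + 2 = 28.
Level 28 exceeds the maximum of 22; capped at 22.
Final offense level: 22.
Criminal history: 8 prior points → Category Moderate (8-13).
Level 22 falls in the 18-22 band.
Grid: Level 18-22 × Category Moderate = 61-71 months.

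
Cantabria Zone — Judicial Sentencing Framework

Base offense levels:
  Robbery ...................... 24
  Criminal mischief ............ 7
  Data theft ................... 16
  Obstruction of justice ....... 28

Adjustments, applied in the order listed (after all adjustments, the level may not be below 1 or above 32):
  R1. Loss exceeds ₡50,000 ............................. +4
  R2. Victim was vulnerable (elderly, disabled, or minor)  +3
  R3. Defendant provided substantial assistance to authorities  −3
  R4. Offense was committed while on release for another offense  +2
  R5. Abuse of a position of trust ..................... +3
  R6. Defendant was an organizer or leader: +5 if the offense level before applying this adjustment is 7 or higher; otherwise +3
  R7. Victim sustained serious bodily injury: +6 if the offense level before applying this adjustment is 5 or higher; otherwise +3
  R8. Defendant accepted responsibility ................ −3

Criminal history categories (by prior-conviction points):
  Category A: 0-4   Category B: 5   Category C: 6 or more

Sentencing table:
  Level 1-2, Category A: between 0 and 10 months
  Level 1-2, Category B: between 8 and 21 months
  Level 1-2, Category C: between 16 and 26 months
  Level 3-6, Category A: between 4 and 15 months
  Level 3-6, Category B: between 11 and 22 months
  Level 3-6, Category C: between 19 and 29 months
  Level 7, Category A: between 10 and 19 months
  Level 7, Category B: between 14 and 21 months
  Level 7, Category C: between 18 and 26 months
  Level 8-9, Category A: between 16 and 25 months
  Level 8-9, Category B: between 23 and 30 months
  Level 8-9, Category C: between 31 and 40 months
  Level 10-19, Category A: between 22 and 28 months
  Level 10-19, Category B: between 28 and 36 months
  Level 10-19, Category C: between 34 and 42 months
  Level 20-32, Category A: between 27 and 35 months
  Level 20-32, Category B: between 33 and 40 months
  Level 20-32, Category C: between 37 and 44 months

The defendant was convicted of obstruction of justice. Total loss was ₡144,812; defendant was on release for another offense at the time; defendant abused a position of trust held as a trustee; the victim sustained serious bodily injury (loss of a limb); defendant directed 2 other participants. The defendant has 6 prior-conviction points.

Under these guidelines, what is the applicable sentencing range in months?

37-44 months

Base offense level for obstruction of justice: 28.
R1 applies: 28 + 4 = 32.
R4 applies: 32 + 2 = 34.
R5 applies: 34 + 3 = 37.
R6 applies (level before this adjustment is 37 ≥ 7, so +5): 37 + 5 = 42.
R7 applies (level before this adjustment is 42 ≥ 5, so +6): 42 + 6 = 48.
R8 does not apply.
Level 48 exceeds the maximum of 32; capped at 32.
Final offense level: 32.
Criminal history: 6 prior points → Category C (6+).
Level 32 falls in the 20-32 band.
Grid: Level 20-32 × Category C = 37-44 months.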